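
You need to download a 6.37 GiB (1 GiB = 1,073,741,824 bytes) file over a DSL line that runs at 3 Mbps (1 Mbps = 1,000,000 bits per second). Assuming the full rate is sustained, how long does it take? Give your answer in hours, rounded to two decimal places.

6.37 GiB = 6,839,735,418.88 bytes = 54,717,883,351.04 bits
3 Mbps = 3,000,000 bits/s
time = 54,717,883,351.04 / 3,000,000 = 18,239.2945 s
18,239.2945 s / 3600 = 5.07 hours

5.07 hours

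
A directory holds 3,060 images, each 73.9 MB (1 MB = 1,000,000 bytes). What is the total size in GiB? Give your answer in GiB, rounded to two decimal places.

210.60 GiB

Total = 3,060 × 73.9 MB = 226,134 MB
= 226,134 × 1,000,000 bytes = 226,134,000,000 bytes
1 GiB = 1,073,741,824 bytes
226,134,000,000 / 1,073,741,824 = 210.60 GiB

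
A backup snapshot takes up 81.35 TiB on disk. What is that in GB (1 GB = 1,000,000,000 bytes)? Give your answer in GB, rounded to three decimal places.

89,445.271 GB

81.35 TiB × 1,099,511,627,776 bytes/TiB = 89,445,270,919,577.6 bytes
1 GB = 1,000,000,000 bytes
89,445,270,919,577.6 / 1,000,000,000 = 89,445.271 GB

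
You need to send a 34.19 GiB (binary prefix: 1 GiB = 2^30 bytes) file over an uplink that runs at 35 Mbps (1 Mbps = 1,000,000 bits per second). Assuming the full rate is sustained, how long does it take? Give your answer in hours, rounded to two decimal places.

2.33 hours

34.19 GiB = 36,711,232,962.56 bytes = 293,689,863,700.48 bits
35 Mbps = 35,000,000 bits/s
time = 293,689,863,700.48 / 35,000,000 = 8,391.1390 s
8,391.1390 s / 3600 = 2.33 hours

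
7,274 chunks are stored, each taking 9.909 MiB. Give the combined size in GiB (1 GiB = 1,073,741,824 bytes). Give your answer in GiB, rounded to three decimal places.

Total = 7,274 × 9.909 MiB = 72078.066 MiB
= 72078.066 × 1,048,576 bytes = 75,579,330,134.016 bytes
1 GiB = 1,073,741,824 bytes
75,579,330,134.016 / 1,073,741,824 = 70.389 GiB

70.389 GiB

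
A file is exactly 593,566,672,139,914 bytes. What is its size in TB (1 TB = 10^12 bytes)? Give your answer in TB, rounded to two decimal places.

593,566,672,139,914 bytes given.
1 TB = 10^12 bytes = 1,000,000,000,000 bytes
593,566,672,139,914 / 1,000,000,000,000 = 593.57 TB

593.57 TB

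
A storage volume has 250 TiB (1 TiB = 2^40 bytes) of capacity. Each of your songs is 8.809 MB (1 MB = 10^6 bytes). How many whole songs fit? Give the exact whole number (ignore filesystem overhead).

Capacity: 250 TiB = 274,877,906,944,000 bytes
Per item: 8.809 MB = 8,809,000 bytes
⌊274,877,906,944,000 / 8,809,000⌋ = 31,204,212

31,204,212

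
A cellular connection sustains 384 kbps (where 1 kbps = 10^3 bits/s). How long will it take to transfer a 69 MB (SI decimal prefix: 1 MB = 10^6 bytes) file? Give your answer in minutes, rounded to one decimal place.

24.0 minutes

69 MB = 69,000,000 bytes = 552,000,000 bits
384 kbps = 384,000 bits/s
time = 552,000,000 / 384,000 = 1,437.50 s
1,437.50 s / 60 = 24.0 minutes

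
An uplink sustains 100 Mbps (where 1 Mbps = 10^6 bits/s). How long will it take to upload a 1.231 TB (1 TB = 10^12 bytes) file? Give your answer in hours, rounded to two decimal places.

27.36 hours

1.231 TB = 1,231,000,000,000 bytes = 9,848,000,000,000 bits
100 Mbps = 100,000,000 bits/s
time = 9,848,000,000,000 / 100,000,000 = 98,480.0000 s
98,480.0000 s / 3600 = 27.36 hours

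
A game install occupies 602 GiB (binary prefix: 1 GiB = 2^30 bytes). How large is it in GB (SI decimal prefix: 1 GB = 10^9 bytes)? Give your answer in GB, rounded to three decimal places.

602 GiB × 1,073,741,824 bytes/GiB = 646,392,578,048 bytes
1 GB = 10^9 bytes = 1,000,000,000 bytes
646,392,578,048 / 1,000,000,000 = 646.393 GB

646.393 GB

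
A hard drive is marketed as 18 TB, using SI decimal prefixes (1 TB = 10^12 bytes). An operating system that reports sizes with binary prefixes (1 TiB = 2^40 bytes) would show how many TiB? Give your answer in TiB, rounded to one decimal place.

18 TB × 1,000,000,000,000 bytes/TB = 18,000,000,000,000 bytes
1 TiB = 2^40 bytes = 1,099,511,627,776 bytes
18,000,000,000,000 / 1,099,511,627,776 = 16.4 TiB

16.4 TiB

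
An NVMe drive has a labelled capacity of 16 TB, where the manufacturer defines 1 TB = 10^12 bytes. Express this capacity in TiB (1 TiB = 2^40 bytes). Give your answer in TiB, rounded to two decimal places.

16 TB × 1,000,000,000,000 bytes/TB = 16,000,000,000,000 bytes
1 TiB = 2^40 bytes = 1,099,511,627,776 bytes
16,000,000,000,000 / 1,099,511,627,776 = 14.55 TiB

14.55 TiB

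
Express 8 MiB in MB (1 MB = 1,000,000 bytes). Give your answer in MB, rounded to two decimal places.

8.39 MB

8 MiB × 1,048,576 bytes/MiB = 8,388,608 bytes
1 MB = 1,000,000 bytes
8,388,608 / 1,000,000 = 8.39 MB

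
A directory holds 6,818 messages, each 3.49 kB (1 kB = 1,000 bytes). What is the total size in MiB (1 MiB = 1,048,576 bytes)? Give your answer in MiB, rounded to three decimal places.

22.693 MiB

Total = 6,818 × 3.49 kB = 23794.82 kB
= 23794.82 × 1,000 bytes = 23,794,820 bytes
1 MiB = 1,048,576 bytes
23,794,820 / 1,048,576 = 22.693 MiB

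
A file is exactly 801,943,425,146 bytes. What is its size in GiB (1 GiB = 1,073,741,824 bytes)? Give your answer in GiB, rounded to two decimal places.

801,943,425,146 bytes given.
1 GiB = 1,073,741,824 bytes
801,943,425,146 / 1,073,741,824 = 746.87 GiB

746.87 GiB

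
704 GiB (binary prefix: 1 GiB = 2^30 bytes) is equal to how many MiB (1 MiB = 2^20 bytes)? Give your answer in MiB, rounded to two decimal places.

704 GiB = 704 × 2^30 bytes = 755,914,244,096 bytes
1 MiB = 2^20 bytes = 1,048,576 bytes
755,914,244,096 / 1,048,576 = 720,896.00 MiB

720,896.00 MiB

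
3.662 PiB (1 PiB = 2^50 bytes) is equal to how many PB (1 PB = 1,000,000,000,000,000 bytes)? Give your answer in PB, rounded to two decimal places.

3.662 PiB = 3.662 × 2^50 bytes = 4,123,045,458,857,689.088 bytes
1 PB = 10^15 bytes = 1,000,000,000,000,000 bytes
4,123,045,458,857,689.088 / 1,000,000,000,000,000 = 4.12 PB

4.12 PB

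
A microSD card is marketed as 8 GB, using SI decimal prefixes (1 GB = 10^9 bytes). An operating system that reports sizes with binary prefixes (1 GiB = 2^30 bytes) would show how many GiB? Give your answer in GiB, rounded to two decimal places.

8 GB = 8 × 10^9 bytes = 8,000,000,000 bytes
1 GiB = 1,073,741,824 bytes
8,000,000,000 / 1,073,741,824 = 7.45 GiB

7.45 GiB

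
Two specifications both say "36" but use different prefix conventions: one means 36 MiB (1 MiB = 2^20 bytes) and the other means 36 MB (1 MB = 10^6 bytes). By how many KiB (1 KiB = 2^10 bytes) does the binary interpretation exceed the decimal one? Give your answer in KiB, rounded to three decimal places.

1,707.750 KiB

36 MiB = 36 × 1,048,576 = 37,748,736 bytes
36 MB = 36 × 1,000,000 = 36,000,000 bytes
difference = 1,748,736 bytes
1,748,736 / 1,024 = 1,707.750 KiB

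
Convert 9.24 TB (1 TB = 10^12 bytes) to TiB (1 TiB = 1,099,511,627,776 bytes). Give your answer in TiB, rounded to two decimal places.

9.24 TB = 9.24 × 10^12 bytes = 9,240,000,000,000 bytes
1 TiB = 2^40 bytes = 1,099,511,627,776 bytes
9,240,000,000,000 / 1,099,511,627,776 = 8.40 TiB

8.40 TiB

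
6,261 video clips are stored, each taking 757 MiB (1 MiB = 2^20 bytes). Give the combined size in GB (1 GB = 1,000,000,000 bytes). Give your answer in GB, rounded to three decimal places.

4,969.807 GB

Total = 6,261 × 757 MiB = 4,739,577 MiB
= 4,739,577 × 1,048,576 bytes = 4,969,806,692,352 bytes
1 GB = 1,000,000,000 bytes
4,969,806,692,352 / 1,000,000,000 = 4,969.807 GB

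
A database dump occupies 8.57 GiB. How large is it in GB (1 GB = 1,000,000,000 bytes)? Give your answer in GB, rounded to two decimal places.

9.20 GB

8.57 GiB × 1,073,741,824 bytes/GiB = 9,201,967,431.68 bytes
1 GB = 10^9 bytes = 1,000,000,000 bytes
9,201,967,431.68 / 1,000,000,000 = 9.20 GB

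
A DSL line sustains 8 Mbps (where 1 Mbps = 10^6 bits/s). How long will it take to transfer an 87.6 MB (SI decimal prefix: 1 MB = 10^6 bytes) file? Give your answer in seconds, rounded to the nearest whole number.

87.6 MB = 87,600,000 bytes = 700,800,000 bits
8 Mbps = 8,000,000 bits/s
time = 700,800,000 / 8,000,000 = 88 s

88 seconds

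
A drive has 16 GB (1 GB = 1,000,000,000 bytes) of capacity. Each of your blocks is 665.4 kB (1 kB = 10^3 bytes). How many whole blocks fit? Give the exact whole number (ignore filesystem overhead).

Capacity: 16 GB = 16,000,000,000 bytes
Per item: 665.4 kB = 665,400 bytes
⌊16,000,000,000 / 665,400⌋ = 24,045

24,045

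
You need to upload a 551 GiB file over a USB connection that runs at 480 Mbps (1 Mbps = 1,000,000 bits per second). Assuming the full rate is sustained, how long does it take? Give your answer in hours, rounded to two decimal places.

551 GiB = 591,631,745,024 bytes = 4,733,053,960,192 bits
480 Mbps = 480,000,000 bits/s
time = 4,733,053,960,192 / 480,000,000 = 9,860.5291 s
9,860.5291 s / 3600 = 2.74 hours

2.74 hours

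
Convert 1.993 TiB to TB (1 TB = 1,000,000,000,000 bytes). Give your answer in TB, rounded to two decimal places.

2.19 TB

1.993 TiB = 1.993 × 2^40 bytes = 2,191,326,674,157.568 bytes
1 TB = 10^12 bytes = 1,000,000,000,000 bytes
2,191,326,674,157.568 / 1,000,000,000,000 = 2.19 TB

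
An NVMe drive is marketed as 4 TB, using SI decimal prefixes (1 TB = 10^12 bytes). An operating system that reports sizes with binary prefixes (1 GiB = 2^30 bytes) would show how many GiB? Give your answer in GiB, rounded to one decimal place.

4 TB = 4 × 10^12 bytes = 4,000,000,000,000 bytes
1 GiB = 2^30 bytes = 1,073,741,824 bytes
4,000,000,000,000 / 1,073,741,824 = 3,725.3 GiB

3,725.3 GiB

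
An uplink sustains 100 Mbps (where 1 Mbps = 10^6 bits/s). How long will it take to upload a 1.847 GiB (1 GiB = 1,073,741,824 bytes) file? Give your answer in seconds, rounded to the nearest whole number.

1.847 GiB = 1,983,201,148.928 bytes = 15,865,609,191.424 bits
100 Mbps = 100,000,000 bits/s
time = 15,865,609,191.424 / 100,000,000 = 159 s

159 seconds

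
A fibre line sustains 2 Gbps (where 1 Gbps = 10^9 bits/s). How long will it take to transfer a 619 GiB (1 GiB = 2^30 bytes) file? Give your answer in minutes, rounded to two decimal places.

619 GiB = 664,646,189,056 bytes = 5,317,169,512,448 bits
2 Gbps = 2,000,000,000 bits/s
time = 5,317,169,512,448 / 2,000,000,000 = 2,658.585 s
2,658.585 s / 60 = 44.31 minutes

44.31 minutes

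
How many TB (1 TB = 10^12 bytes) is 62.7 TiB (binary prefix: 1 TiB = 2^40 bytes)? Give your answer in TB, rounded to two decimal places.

68.94 TB

62.7 TiB = 62.7 × 2^40 bytes = 68,939,379,061,555.2 bytes
1 TB = 10^12 bytes = 1,000,000,000,000 bytes
68,939,379,061,555.2 / 1,000,000,000,000 = 68.94 TB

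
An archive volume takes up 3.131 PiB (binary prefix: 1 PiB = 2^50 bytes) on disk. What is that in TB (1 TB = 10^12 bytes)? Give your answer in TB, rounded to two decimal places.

3,525.19 TB

3.131 PiB = 3.131 × 2^50 bytes = 3,525,192,608,324,255.744 bytes
1 TB = 1,000,000,000,000 bytes
3,525,192,608,324,255.744 / 1,000,000,000,000 = 3,525.19 TB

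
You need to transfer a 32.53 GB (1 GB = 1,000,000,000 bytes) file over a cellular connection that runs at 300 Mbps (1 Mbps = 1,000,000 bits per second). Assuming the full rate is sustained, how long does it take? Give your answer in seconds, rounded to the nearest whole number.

32.53 GB = 32,530,000,000 bytes = 260,240,000,000 bits
300 Mbps = 300,000,000 bits/s
time = 260,240,000,000 / 300,000,000 = 867 s

867 seconds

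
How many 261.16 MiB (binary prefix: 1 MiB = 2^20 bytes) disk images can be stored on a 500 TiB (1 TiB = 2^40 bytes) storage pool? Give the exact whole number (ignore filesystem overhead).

Capacity: 500 TiB = 549,755,813,888,000 bytes
Per item: 261.16 MiB = 273,846,108.16 bytes
⌊549,755,813,888,000 / 273,846,108.16⌋ = 2,007,535

2,007,535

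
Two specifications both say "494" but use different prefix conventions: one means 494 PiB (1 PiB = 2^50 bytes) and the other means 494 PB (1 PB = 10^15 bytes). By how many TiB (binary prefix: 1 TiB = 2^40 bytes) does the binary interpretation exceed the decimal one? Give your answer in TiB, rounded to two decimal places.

56,565.62 TiB

494 PiB = 494 × 1,125,899,906,842,624 = 556,194,553,980,256,256 bytes
494 PB = 494 × 1,000,000,000,000,000 = 494,000,000,000,000,000 bytes
difference = 62,194,553,980,256,256 bytes
62,194,553,980,256,256 / 1,099,511,627,776 = 56,565.62 TiB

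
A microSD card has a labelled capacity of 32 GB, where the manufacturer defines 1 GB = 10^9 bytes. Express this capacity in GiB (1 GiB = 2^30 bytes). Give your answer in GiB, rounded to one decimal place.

29.8 GiB

32 GB × 1,000,000,000 bytes/GB = 32,000,000,000 bytes
1 GiB = 2^30 bytes = 1,073,741,824 bytes
32,000,000,000 / 1,073,741,824 = 29.8 GiB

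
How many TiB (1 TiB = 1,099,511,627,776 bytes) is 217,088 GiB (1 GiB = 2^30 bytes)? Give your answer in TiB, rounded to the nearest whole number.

217,088 GiB × 1,073,741,824 bytes/GiB = 233,096,465,088,512 bytes
1 TiB = 2^40 bytes = 1,099,511,627,776 bytes
233,096,465,088,512 / 1,099,511,627,776 = 212 TiB

212 TiB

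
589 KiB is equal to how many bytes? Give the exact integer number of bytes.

589 × 1,024 = 603,136 bytes  (1 KiB = 2^10 bytes)

603,136 bytes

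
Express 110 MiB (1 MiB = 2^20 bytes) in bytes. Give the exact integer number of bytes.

110 × 1,048,576 = 115,343,360 bytes

115,343,360 bytes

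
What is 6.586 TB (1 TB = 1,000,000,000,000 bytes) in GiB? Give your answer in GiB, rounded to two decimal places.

6.586 TB × 1,000,000,000,000 bytes/TB = 6,586,000,000,000 bytes
1 GiB = 1,073,741,824 bytes
6,586,000,000,000 / 1,073,741,824 = 6,133.69 GiB

6,133.69 GiB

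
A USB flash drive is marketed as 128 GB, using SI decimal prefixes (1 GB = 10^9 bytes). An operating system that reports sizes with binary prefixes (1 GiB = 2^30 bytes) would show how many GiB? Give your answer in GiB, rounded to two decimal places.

119.21 GiB

128 GB × 1,000,000,000 bytes/GB = 128,000,000,000 bytes
1 GiB = 2^30 bytes = 1,073,741,824 bytes
128,000,000,000 / 1,073,741,824 = 119.21 GiB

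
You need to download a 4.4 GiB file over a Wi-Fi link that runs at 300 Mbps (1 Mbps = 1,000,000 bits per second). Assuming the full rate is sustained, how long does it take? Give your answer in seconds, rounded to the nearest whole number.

4.4 GiB = 4,724,464,025.6 bytes = 37,795,712,204.8 bits
300 Mbps = 300,000,000 bits/s
time = 37,795,712,204.8 / 300,000,000 = 126 s

126 seconds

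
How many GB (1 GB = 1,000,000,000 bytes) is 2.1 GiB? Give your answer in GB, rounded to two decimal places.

2.25 GB

2.1 GiB = 2.1 × 2^30 bytes = 2,254,857,830.4 bytes
1 GB = 1,000,000,000 bytes
2,254,857,830.4 / 1,000,000,000 = 2.25 GB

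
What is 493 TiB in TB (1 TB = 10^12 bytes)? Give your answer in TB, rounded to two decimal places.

493 TiB × 1,099,511,627,776 bytes/TiB = 542,059,232,493,568 bytes
1 TB = 1,000,000,000,000 bytes
542,059,232,493,568 / 1,000,000,000,000 = 542.06 TB

542.06 TB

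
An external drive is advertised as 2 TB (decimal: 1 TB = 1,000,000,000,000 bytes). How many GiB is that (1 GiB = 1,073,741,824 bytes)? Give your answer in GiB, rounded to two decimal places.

2 TB × 1,000,000,000,000 bytes/TB = 2,000,000,000,000 bytes
1 GiB = 2^30 bytes = 1,073,741,824 bytes
2,000,000,000,000 / 1,073,741,824 = 1,862.65 GiB

1,862.65 GiB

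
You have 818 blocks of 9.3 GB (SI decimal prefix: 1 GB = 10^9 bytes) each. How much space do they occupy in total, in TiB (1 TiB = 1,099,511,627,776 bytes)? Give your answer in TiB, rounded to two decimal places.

Total = 818 × 9.3 GB = 7607.4 GB
= 7607.4 × 1,000,000,000 bytes = 7,607,400,000,000 bytes
1 TiB = 1,099,511,627,776 bytes
7,607,400,000,000 / 1,099,511,627,776 = 6.92 TiB

6.92 TiB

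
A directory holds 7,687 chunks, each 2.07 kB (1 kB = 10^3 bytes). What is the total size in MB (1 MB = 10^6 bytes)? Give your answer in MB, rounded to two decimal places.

Total = 7,687 × 2.07 kB = 15912.09 kB
= 15912.09 × 1,000 bytes = 15,912,090 bytes
1 MB = 1,000,000 bytes
15,912,090 / 1,000,000 = 15.91 MB

15.91 MB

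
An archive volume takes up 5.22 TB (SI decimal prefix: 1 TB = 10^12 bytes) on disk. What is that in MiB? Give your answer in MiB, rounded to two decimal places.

4,978,179.93 MiB

5.22 TB × 1,000,000,000,000 bytes/TB = 5,220,000,000,000 bytes
1 MiB = 1,048,576 bytes
5,220,000,000,000 / 1,048,576 = 4,978,179.93 MiB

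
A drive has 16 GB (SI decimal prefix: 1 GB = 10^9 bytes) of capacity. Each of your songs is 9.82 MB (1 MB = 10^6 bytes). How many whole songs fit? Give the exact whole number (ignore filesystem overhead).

1,629

Capacity: 16 GB = 16,000,000,000 bytes
Per item: 9.82 MB = 9,820,000 bytes
⌊16,000,000,000 / 9,820,000⌋ = 1,629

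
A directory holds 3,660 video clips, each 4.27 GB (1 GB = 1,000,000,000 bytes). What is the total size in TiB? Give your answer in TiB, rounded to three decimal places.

Total = 3,660 × 4.27 GB = 15628.2 GB
= 15628.2 × 1,000,000,000 bytes = 15,628,200,000,000 bytes
1 TiB = 1,099,511,627,776 bytes
15,628,200,000,000 / 1,099,511,627,776 = 14.214 TiB

14.214 TiB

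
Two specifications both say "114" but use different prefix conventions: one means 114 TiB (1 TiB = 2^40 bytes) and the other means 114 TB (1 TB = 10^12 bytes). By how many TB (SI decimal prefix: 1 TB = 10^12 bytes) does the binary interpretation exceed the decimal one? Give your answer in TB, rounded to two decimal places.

114 TiB = 114 × 1,099,511,627,776 = 125,344,325,566,464 bytes
114 TB = 114 × 1,000,000,000,000 = 114,000,000,000,000 bytes
difference = 11,344,325,566,464 bytes
11,344,325,566,464 / 1,000,000,000,000 = 11.34 TB

11.34 TB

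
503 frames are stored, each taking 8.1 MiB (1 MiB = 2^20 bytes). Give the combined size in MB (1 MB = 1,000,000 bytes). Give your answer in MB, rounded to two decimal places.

4,272.21 MB

Total = 503 × 8.1 MiB = 4074.3 MiB
= 4074.3 × 1,048,576 bytes = 4,272,213,196.8 bytes
1 MB = 1,000,000 bytes
4,272,213,196.8 / 1,000,000 = 4,272.21 MB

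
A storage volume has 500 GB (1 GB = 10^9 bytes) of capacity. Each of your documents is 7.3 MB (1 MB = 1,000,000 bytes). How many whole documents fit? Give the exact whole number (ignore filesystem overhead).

68,493

Capacity: 500 GB = 500,000,000,000 bytes
Per item: 7.3 MB = 7,300,000 bytes
⌊500,000,000,000 / 7,300,000⌋ = 68,493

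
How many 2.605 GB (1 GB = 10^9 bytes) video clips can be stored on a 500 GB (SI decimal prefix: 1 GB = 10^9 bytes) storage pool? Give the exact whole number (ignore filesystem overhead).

Capacity: 500 GB = 500,000,000,000 bytes
Per item: 2.605 GB = 2,605,000,000 bytes
⌊500,000,000,000 / 2,605,000,000⌋ = 191

191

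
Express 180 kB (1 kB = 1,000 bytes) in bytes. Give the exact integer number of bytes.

180 × 1,000 = 180,000 bytes

180,000 bytes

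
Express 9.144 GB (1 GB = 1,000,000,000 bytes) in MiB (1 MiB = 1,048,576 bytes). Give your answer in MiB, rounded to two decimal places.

9.144 GB = 9.144 × 10^9 bytes = 9,144,000,000 bytes
1 MiB = 1,048,576 bytes
9,144,000,000 / 1,048,576 = 8,720.40 MiB

8,720.40 MiB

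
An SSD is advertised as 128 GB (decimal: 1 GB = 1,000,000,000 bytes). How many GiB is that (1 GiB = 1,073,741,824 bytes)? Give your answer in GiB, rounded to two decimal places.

119.21 GiB

128 GB × 1,000,000,000 bytes/GB = 128,000,000,000 bytes
1 GiB = 1,073,741,824 bytes
128,000,000,000 / 1,073,741,824 = 119.21 GiB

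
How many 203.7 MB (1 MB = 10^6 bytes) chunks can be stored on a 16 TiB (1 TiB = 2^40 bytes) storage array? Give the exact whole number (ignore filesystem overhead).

86,363

Capacity: 16 TiB = 17,592,186,044,416 bytes
Per item: 203.7 MB = 203,700,000 bytes
⌊17,592,186,044,416 / 203,700,000⌋ = 86,363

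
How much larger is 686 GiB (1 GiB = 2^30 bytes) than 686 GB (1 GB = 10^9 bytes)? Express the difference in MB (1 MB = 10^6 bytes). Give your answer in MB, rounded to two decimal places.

50,586.89 MB

686 GiB = 686 × 1,073,741,824 = 736,586,891,264 bytes
686 GB = 686 × 1,000,000,000 = 686,000,000,000 bytes
difference = 50,586,891,264 bytes
50,586,891,264 / 1,000,000 = 50,586.89 MB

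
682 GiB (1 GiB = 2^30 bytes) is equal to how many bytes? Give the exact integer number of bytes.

732,291,923,968 bytes

682 × 1,073,741,824 = 732,291,923,968 bytes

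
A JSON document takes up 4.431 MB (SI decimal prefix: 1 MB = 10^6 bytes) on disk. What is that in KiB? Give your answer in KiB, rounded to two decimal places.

4,327.15 KiB

4.431 MB = 4.431 × 10^6 bytes = 4,431,000 bytes
1 KiB = 2^10 bytes = 1,024 bytes
4,431,000 / 1,024 = 4,327.15 KiB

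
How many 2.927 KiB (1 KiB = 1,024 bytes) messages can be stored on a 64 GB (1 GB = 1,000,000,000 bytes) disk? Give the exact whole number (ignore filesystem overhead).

21,352,921

Capacity: 64 GB = 64,000,000,000 bytes
Per item: 2.927 KiB = 2,997.248 bytes
⌊64,000,000,000 / 2,997.248⌋ = 21,352,921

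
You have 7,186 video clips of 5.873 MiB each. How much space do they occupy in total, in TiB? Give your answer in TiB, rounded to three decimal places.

0.040 TiB

Total = 7,186 × 5.873 MiB = 42203.378 MiB
= 42203.378 × 1,048,576 bytes = 44,253,449,289.728 bytes
1 TiB = 1,099,511,627,776 bytes
44,253,449,289.728 / 1,099,511,627,776 = 0.040 TiB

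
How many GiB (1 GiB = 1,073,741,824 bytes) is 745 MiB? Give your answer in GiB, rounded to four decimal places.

745 MiB = 745 × 2^20 bytes = 781,189,120 bytes
1 GiB = 2^30 bytes = 1,073,741,824 bytes
781,189,120 / 1,073,741,824 = 0.7275 GiB

0.7275 GiB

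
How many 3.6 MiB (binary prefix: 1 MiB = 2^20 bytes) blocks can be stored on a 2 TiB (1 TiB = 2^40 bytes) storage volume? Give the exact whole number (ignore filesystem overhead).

Capacity: 2 TiB = 2,199,023,255,552 bytes
Per item: 3.6 MiB = 3,774,873.6 bytes
⌊2,199,023,255,552 / 3,774,873.6⌋ = 582,542

582,542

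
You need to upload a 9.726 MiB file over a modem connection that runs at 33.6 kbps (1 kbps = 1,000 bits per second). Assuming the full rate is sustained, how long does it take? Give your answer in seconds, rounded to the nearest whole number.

2,428 seconds

9.726 MiB = 10,198,450.176 bytes = 81,587,601.408 bits
33.6 kbps = 33,600 bits/s
time = 81,587,601.408 / 33,600 = 2,428 s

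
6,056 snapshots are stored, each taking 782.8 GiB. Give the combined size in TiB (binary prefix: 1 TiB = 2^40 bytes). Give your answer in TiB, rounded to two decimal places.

Total = 6,056 × 782.8 GiB = 4740636.8 GiB
= 4740636.8 × 1,073,741,824 bytes = 5,090,220,004,553,523.2 bytes
1 TiB = 1,099,511,627,776 bytes
5,090,220,004,553,523.2 / 1,099,511,627,776 = 4,629.53 TiB

4,629.53 TiB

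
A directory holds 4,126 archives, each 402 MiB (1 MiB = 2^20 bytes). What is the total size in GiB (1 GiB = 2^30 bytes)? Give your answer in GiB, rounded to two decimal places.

Total = 4,126 × 402 MiB = 1,658,652 MiB
= 1,658,652 × 1,048,576 bytes = 1,739,222,679,552 bytes
1 GiB = 1,073,741,824 bytes
1,739,222,679,552 / 1,073,741,824 = 1,619.78 GiB

1,619.78 GiB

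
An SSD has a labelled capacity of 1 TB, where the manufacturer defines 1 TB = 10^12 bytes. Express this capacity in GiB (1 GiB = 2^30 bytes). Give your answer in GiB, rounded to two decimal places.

1 TB = 1 × 10^12 bytes = 1,000,000,000,000 bytes
1 GiB = 2^30 bytes = 1,073,741,824 bytes
1,000,000,000,000 / 1,073,741,824 = 931.32 GiB

931.32 GiB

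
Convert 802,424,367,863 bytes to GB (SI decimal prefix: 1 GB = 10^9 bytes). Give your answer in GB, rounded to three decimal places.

802,424,367,863 bytes given.
1 GB = 1,000,000,000 bytes
802,424,367,863 / 1,000,000,000 = 802.424 GB

802.424 GB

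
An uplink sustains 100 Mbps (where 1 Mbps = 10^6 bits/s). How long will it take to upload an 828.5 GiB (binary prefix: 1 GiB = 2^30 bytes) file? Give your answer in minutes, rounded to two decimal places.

828.5 GiB = 889,595,101,184 bytes = 7,116,760,809,472 bits
100 Mbps = 100,000,000 bits/s
time = 7,116,760,809,472 / 100,000,000 = 71,167.608 s
71,167.608 s / 60 = 1,186.13 minutes

1,186.13 minutes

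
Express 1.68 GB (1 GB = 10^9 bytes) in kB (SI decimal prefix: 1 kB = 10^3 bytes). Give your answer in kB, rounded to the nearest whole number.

1.68 GB = 1.68 × 10^9 bytes = 1,680,000,000 bytes
1 kB = 1,000 bytes
1,680,000,000 / 1,000 = 1,680,000 kB

1,680,000 kB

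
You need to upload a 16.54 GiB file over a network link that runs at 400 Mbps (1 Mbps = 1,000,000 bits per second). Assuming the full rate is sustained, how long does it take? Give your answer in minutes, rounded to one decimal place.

16.54 GiB = 17,759,689,768.96 bytes = 142,077,518,151.68 bits
400 Mbps = 400,000,000 bits/s
time = 142,077,518,151.68 / 400,000,000 = 355.19 s
355.19 s / 60 = 5.9 minutes

5.9 minutes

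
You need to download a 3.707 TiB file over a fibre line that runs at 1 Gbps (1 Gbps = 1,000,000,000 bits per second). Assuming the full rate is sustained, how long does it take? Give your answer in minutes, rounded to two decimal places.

543.45 minutes

3.707 TiB = 4,075,889,604,165.632 bytes = 32,607,116,833,325.056 bits
1 Gbps = 1,000,000,000 bits/s
time = 32,607,116,833,325.056 / 1,000,000,000 = 32,607.117 s
32,607.117 s / 60 = 543.45 minutes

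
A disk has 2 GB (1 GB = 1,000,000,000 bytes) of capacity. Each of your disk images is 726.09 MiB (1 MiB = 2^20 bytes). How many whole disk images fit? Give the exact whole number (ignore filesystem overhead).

Capacity: 2 GB = 2,000,000,000 bytes
Per item: 726.09 MiB = 761,360,547.84 bytes
⌊2,000,000,000 / 761,360,547.84⌋ = 2

2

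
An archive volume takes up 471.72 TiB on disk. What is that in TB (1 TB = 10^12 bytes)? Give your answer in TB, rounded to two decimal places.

518.66 TB

471.72 TiB = 471.72 × 2^40 bytes = 518,661,625,054,494.72 bytes
1 TB = 10^12 bytes = 1,000,000,000,000 bytes
518,661,625,054,494.72 / 1,000,000,000,000 = 518.66 TB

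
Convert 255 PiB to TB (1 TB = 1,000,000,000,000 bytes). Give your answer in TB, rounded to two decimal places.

255 PiB = 255 × 2^50 bytes = 287,104,476,244,869,120 bytes
1 TB = 10^12 bytes = 1,000,000,000,000 bytes
287,104,476,244,869,120 / 1,000,000,000,000 = 287,104.48 TB

287,104.48 TB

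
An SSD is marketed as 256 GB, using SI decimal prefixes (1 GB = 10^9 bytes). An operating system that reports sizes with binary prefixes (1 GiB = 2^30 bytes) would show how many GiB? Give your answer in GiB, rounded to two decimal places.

238.42 GiB

256 GB × 1,000,000,000 bytes/GB = 256,000,000,000 bytes
1 GiB = 2^30 bytes = 1,073,741,824 bytes
256,000,000,000 / 1,073,741,824 = 238.42 GiB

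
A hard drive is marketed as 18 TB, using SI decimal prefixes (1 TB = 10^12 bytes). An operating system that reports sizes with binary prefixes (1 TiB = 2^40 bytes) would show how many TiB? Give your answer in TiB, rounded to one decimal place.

16.4 TiB

18 TB = 18 × 10^12 bytes = 18,000,000,000,000 bytes
1 TiB = 1,099,511,627,776 bytes
18,000,000,000,000 / 1,099,511,627,776 = 16.4 TiB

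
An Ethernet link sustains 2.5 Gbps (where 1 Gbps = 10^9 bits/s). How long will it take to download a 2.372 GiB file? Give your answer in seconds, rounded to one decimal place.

8.2 seconds

2.372 GiB = 2,546,915,606.528 bytes = 20,375,324,852.224 bits
2.5 Gbps = 2,500,000,000 bits/s
time = 20,375,324,852.224 / 2,500,000,000 = 8.2 s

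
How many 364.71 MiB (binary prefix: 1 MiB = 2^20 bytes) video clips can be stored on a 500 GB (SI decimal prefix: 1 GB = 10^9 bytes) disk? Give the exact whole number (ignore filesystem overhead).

1,307

Capacity: 500 GB = 500,000,000,000 bytes
Per item: 364.71 MiB = 382,426,152.96 bytes
⌊500,000,000,000 / 382,426,152.96⌋ = 1,307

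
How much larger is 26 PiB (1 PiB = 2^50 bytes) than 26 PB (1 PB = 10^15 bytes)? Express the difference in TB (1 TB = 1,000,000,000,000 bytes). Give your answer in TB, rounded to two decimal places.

3,273.40 TB

26 PiB = 26 × 1,125,899,906,842,624 = 29,273,397,577,908,224 bytes
26 PB = 26 × 1,000,000,000,000,000 = 26,000,000,000,000,000 bytes
difference = 3,273,397,577,908,224 bytes
3,273,397,577,908,224 / 1,000,000,000,000 = 3,273.40 TB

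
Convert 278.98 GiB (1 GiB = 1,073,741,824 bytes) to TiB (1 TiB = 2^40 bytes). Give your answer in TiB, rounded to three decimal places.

0.272 TiB

278.98 GiB × 1,073,741,824 bytes/GiB = 299,552,494,059.52 bytes
1 TiB = 2^40 bytes = 1,099,511,627,776 bytes
299,552,494,059.52 / 1,099,511,627,776 = 0.272 TiB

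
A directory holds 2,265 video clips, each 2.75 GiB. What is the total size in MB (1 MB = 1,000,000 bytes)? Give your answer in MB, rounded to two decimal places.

6,688,069.39 MB

Total = 2,265 × 2.75 GiB = 6228.75 GiB
= 6228.75 × 1,073,741,824 bytes = 6,688,069,386,240 bytes
1 MB = 1,000,000 bytes
6,688,069,386,240 / 1,000,000 = 6,688,069.39 MB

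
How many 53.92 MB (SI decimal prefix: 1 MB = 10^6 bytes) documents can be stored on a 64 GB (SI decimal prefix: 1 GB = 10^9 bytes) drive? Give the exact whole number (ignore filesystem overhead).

Capacity: 64 GB = 64,000,000,000 bytes
Per item: 53.92 MB = 53,920,000 bytes
⌊64,000,000,000 / 53,920,000⌋ = 1,186

1,186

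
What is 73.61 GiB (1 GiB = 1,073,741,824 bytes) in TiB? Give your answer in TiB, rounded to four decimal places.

0.0719 TiB

73.61 GiB × 1,073,741,824 bytes/GiB = 79,038,135,664.64 bytes
1 TiB = 2^40 bytes = 1,099,511,627,776 bytes
79,038,135,664.64 / 1,099,511,627,776 = 0.0719 TiB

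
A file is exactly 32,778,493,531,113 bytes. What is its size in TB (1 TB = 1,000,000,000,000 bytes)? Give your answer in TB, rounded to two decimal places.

32,778,493,531,113 bytes given.
1 TB = 10^12 bytes = 1,000,000,000,000 bytes
32,778,493,531,113 / 1,000,000,000,000 = 32.78 TB

32.78 TB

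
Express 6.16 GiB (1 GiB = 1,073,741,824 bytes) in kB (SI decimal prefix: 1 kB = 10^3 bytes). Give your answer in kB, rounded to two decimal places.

6.16 GiB × 1,073,741,824 bytes/GiB = 6,614,249,635.84 bytes
1 kB = 10^3 bytes = 1,000 bytes
6,614,249,635.84 / 1,000 = 6,614,249.64 kB

6,614,249.64 kB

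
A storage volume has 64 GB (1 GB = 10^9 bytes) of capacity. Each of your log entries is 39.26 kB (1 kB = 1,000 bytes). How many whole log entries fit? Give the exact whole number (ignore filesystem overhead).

Capacity: 64 GB = 64,000,000,000 bytes
Per item: 39.26 kB = 39,260 bytes
⌊64,000,000,000 / 39,260⌋ = 1,630,157

1,630,157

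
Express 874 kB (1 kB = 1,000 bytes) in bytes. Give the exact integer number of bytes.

874 × 1,000 = 874,000 bytes

874,000 bytes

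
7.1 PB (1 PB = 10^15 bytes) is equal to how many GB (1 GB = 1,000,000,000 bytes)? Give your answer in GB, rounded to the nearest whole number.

7,100,000 GB

7.1 PB × 1,000,000,000,000,000 bytes/PB = 7,100,000,000,000,000 bytes
1 GB = 10^9 bytes = 1,000,000,000 bytes
7,100,000,000,000,000 / 1,000,000,000 = 7,100,000 GB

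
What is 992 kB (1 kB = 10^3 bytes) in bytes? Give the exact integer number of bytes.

992,000 bytes

992 × 1,000 = 992,000 bytes  (1 kB = 10^3 bytes)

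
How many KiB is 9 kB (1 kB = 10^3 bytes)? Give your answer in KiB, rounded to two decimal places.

8.79 KiB

9 kB = 9 × 10^3 bytes = 9,000 bytes
1 KiB = 1,024 bytes
9,000 / 1,024 = 8.79 KiB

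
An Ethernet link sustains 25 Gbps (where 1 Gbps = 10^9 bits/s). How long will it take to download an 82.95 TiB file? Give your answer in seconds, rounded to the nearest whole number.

82.95 TiB = 91,204,489,524,019.2 bytes = 729,635,916,192,153.6 bits
25 Gbps = 25,000,000,000 bits/s
time = 729,635,916,192,153.6 / 25,000,000,000 = 29,185 s

29,185 seconds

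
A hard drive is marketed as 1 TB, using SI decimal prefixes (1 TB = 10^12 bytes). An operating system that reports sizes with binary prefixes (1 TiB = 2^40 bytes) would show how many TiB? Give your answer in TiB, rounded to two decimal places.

0.91 TiB

1 TB = 1 × 10^12 bytes = 1,000,000,000,000 bytes
1 TiB = 2^40 bytes = 1,099,511,627,776 bytes
1,000,000,000,000 / 1,099,511,627,776 = 0.91 TiB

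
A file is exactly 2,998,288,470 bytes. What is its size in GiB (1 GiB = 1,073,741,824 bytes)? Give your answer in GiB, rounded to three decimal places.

2,998,288,470 bytes given.
1 GiB = 1,073,741,824 bytes
2,998,288,470 / 1,073,741,824 = 2.792 GiB

2.792 GiB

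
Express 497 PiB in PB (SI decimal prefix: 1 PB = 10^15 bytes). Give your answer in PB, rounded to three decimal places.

497 PiB = 497 × 2^50 bytes = 559,572,253,700,784,128 bytes
1 PB = 10^15 bytes = 1,000,000,000,000,000 bytes
559,572,253,700,784,128 / 1,000,000,000,000,000 = 559.572 PB

559.572 PB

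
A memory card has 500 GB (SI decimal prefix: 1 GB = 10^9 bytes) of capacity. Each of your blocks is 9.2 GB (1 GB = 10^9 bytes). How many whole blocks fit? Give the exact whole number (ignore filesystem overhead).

Capacity: 500 GB = 500,000,000,000 bytes
Per item: 9.2 GB = 9,200,000,000 bytes
⌊500,000,000,000 / 9,200,000,000⌋ = 54

54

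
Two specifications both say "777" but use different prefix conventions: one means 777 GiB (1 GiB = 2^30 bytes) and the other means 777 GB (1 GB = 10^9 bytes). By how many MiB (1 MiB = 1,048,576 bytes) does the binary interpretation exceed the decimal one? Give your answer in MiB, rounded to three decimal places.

54,643.056 MiB

777 GiB = 777 × 1,073,741,824 = 834,297,397,248 bytes
777 GB = 777 × 1,000,000,000 = 777,000,000,000 bytes
difference = 57,297,397,248 bytes
57,297,397,248 / 1,048,576 = 54,643.056 MiB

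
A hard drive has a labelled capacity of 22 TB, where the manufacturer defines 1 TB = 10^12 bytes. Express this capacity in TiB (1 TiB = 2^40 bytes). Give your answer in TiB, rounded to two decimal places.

20.01 TiB

22 TB = 22 × 10^12 bytes = 22,000,000,000,000 bytes
1 TiB = 1,099,511,627,776 bytes
22,000,000,000,000 / 1,099,511,627,776 = 20.01 TiB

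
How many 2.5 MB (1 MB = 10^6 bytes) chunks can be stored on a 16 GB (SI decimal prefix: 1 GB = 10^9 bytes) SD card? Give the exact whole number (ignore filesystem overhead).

6,400

Capacity: 16 GB = 16,000,000,000 bytes
Per item: 2.5 MB = 2,500,000 bytes
⌊16,000,000,000 / 2,500,000⌋ = 6,400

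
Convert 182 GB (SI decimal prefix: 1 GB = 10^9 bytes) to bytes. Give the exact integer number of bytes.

182,000,000,000 bytes

182 × 1,000,000,000 = 182,000,000,000 bytes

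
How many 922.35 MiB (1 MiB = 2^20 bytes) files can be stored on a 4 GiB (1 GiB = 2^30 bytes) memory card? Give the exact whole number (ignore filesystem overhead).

Capacity: 4 GiB = 4,294,967,296 bytes
Per item: 922.35 MiB = 967,154,073.6 bytes
⌊4,294,967,296 / 967,154,073.6⌋ = 4

4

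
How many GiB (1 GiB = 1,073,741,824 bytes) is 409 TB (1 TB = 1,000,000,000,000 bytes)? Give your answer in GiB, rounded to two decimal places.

380,910.93 GiB

409 TB = 409 × 10^12 bytes = 409,000,000,000,000 bytes
1 GiB = 2^30 bytes = 1,073,741,824 bytes
409,000,000,000,000 / 1,073,741,824 = 380,910.93 GiB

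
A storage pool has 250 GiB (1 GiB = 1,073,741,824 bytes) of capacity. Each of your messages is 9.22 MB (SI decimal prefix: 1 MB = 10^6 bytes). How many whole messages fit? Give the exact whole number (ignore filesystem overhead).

Capacity: 250 GiB = 268,435,456,000 bytes
Per item: 9.22 MB = 9,220,000 bytes
⌊268,435,456,000 / 9,220,000⌋ = 29,114

29,114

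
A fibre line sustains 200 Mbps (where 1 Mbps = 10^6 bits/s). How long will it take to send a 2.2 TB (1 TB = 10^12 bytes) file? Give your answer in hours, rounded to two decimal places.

24.44 hours

2.2 TB = 2,200,000,000,000 bytes = 17,600,000,000,000 bits
200 Mbps = 200,000,000 bits/s
time = 17,600,000,000,000 / 200,000,000 = 88,000.0000 s
88,000.0000 s / 3600 = 24.44 hours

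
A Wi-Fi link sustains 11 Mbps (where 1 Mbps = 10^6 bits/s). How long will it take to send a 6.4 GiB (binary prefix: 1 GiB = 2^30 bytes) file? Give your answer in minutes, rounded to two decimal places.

6.4 GiB = 6,871,947,673.6 bytes = 54,975,581,388.8 bits
11 Mbps = 11,000,000 bits/s
time = 54,975,581,388.8 / 11,000,000 = 4,997.780 s
4,997.780 s / 60 = 83.30 minutes

83.30 minutes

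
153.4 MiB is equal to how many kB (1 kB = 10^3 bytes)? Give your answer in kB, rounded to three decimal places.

160,851.558 kB

153.4 MiB = 153.4 × 2^20 bytes = 160,851,558.4 bytes
1 kB = 10^3 bytes = 1,000 bytes
160,851,558.4 / 1,000 = 160,851.558 kB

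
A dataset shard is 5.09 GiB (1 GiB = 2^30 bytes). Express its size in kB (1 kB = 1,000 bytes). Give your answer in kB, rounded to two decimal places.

5.09 GiB = 5.09 × 2^30 bytes = 5,465,345,884.16 bytes
1 kB = 10^3 bytes = 1,000 bytes
5,465,345,884.16 / 1,000 = 5,465,345.88 kB

5,465,345.88 kB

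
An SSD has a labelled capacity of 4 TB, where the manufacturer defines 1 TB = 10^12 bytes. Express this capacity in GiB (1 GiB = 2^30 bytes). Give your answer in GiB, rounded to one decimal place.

3,725.3 GiB

4 TB = 4 × 10^12 bytes = 4,000,000,000,000 bytes
1 GiB = 1,073,741,824 bytes
4,000,000,000,000 / 1,073,741,824 = 3,725.3 GiB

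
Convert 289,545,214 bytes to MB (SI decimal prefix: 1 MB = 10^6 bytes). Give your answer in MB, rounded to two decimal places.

289,545,214 bytes given.
1 MB = 10^6 bytes = 1,000,000 bytes
289,545,214 / 1,000,000 = 289.55 MB

289.55 MB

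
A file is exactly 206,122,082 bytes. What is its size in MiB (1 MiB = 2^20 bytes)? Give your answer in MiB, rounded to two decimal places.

196.57 MiB

206,122,082 bytes given.
1 MiB = 1,048,576 bytes
206,122,082 / 1,048,576 = 196.57 MiB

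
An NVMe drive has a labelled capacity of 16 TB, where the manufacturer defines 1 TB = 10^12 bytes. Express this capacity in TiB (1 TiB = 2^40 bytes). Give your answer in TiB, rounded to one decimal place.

16 TB = 16 × 10^12 bytes = 16,000,000,000,000 bytes
1 TiB = 1,099,511,627,776 bytes
16,000,000,000,000 / 1,099,511,627,776 = 14.6 TiB

14.6 TiB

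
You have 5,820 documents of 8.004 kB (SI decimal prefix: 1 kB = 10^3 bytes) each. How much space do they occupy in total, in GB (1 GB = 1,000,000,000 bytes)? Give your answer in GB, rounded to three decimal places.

0.047 GB

Total = 5,820 × 8.004 kB = 46583.28 kB
= 46583.28 × 1,000 bytes = 46,583,280 bytes
1 GB = 1,000,000,000 bytes
46,583,280 / 1,000,000,000 = 0.047 GB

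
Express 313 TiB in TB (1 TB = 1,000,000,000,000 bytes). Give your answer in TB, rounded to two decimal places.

313 TiB = 313 × 2^40 bytes = 344,147,139,493,888 bytes
1 TB = 1,000,000,000,000 bytes
344,147,139,493,888 / 1,000,000,000,000 = 344.15 TB

344.15 TB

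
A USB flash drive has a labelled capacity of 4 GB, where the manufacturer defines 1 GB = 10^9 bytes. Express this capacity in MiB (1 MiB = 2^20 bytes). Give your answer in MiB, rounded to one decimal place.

3,814.7 MiB

4 GB = 4 × 10^9 bytes = 4,000,000,000 bytes
1 MiB = 2^20 bytes = 1,048,576 bytes
4,000,000,000 / 1,048,576 = 3,814.7 MiB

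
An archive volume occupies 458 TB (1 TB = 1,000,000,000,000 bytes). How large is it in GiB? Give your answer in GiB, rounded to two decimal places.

458 TB × 1,000,000,000,000 bytes/TB = 458,000,000,000,000 bytes
1 GiB = 1,073,741,824 bytes
458,000,000,000,000 / 1,073,741,824 = 426,545.74 GiB

426,545.74 GiB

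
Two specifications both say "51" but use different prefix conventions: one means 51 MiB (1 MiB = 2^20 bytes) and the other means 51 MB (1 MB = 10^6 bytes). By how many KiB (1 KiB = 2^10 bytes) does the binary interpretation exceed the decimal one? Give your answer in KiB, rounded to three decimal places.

51 MiB = 51 × 1,048,576 = 53,477,376 bytes
51 MB = 51 × 1,000,000 = 51,000,000 bytes
difference = 2,477,376 bytes
2,477,376 / 1,024 = 2,419.313 KiB

2,419.313 KiB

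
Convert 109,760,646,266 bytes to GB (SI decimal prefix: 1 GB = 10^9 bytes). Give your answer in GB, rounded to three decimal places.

109.761 GB

109,760,646,266 bytes given.
1 GB = 10^9 bytes = 1,000,000,000 bytes
109,760,646,266 / 1,000,000,000 = 109.761 GB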